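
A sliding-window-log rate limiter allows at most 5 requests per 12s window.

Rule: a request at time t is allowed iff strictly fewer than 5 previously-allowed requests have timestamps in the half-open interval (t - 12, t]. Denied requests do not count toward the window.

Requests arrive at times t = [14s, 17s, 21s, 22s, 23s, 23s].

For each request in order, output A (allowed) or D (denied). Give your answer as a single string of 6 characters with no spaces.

Answer: AAAAAD

Derivation:
Tracking allowed requests in the window:
  req#1 t=14s: ALLOW
  req#2 t=17s: ALLOW
  req#3 t=21s: ALLOW
  req#4 t=22s: ALLOW
  req#5 t=23s: ALLOW
  req#6 t=23s: DENY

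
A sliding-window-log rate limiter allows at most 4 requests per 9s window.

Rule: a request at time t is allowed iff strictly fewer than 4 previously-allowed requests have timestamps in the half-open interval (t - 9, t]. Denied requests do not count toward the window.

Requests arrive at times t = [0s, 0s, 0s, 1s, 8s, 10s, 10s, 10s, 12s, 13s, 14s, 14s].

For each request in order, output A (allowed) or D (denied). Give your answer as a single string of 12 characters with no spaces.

Tracking allowed requests in the window:
  req#1 t=0s: ALLOW
  req#2 t=0s: ALLOW
  req#3 t=0s: ALLOW
  req#4 t=1s: ALLOW
  req#5 t=8s: DENY
  req#6 t=10s: ALLOW
  req#7 t=10s: ALLOW
  req#8 t=10s: ALLOW
  req#9 t=12s: ALLOW
  req#10 t=13s: DENY
  req#11 t=14s: DENY
  req#12 t=14s: DENY

Answer: AAAADAAAADDD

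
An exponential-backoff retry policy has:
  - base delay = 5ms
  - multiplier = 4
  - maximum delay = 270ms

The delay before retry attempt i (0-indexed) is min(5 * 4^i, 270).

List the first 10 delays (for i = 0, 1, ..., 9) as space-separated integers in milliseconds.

Answer: 5 20 80 270 270 270 270 270 270 270

Derivation:
Computing each delay:
  i=0: min(5*4^0, 270) = 5
  i=1: min(5*4^1, 270) = 20
  i=2: min(5*4^2, 270) = 80
  i=3: min(5*4^3, 270) = 270
  i=4: min(5*4^4, 270) = 270
  i=5: min(5*4^5, 270) = 270
  i=6: min(5*4^6, 270) = 270
  i=7: min(5*4^7, 270) = 270
  i=8: min(5*4^8, 270) = 270
  i=9: min(5*4^9, 270) = 270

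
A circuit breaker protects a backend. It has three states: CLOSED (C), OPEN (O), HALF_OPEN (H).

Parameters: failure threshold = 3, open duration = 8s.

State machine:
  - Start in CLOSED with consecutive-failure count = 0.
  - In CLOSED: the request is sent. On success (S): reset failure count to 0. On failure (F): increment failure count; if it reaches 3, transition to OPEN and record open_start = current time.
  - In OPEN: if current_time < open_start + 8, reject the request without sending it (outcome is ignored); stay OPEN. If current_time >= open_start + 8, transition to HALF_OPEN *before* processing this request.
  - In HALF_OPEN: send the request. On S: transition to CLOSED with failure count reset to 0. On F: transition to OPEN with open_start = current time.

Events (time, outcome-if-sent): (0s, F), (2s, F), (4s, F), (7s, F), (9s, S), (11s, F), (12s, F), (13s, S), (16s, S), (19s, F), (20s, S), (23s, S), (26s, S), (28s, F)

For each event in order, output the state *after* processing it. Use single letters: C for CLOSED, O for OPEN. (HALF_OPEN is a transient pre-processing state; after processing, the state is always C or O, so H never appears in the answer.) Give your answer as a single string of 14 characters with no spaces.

State after each event:
  event#1 t=0s outcome=F: state=CLOSED
  event#2 t=2s outcome=F: state=CLOSED
  event#3 t=4s outcome=F: state=OPEN
  event#4 t=7s outcome=F: state=OPEN
  event#5 t=9s outcome=S: state=OPEN
  event#6 t=11s outcome=F: state=OPEN
  event#7 t=12s outcome=F: state=OPEN
  event#8 t=13s outcome=S: state=OPEN
  event#9 t=16s outcome=S: state=OPEN
  event#10 t=19s outcome=F: state=OPEN
  event#11 t=20s outcome=S: state=CLOSED
  event#12 t=23s outcome=S: state=CLOSED
  event#13 t=26s outcome=S: state=CLOSED
  event#14 t=28s outcome=F: state=CLOSED

Answer: CCOOOOOOOOCCCC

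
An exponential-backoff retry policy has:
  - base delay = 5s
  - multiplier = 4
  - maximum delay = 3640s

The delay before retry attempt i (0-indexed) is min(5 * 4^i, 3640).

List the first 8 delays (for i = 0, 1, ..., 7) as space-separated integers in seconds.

Answer: 5 20 80 320 1280 3640 3640 3640

Derivation:
Computing each delay:
  i=0: min(5*4^0, 3640) = 5
  i=1: min(5*4^1, 3640) = 20
  i=2: min(5*4^2, 3640) = 80
  i=3: min(5*4^3, 3640) = 320
  i=4: min(5*4^4, 3640) = 1280
  i=5: min(5*4^5, 3640) = 3640
  i=6: min(5*4^6, 3640) = 3640
  i=7: min(5*4^7, 3640) = 3640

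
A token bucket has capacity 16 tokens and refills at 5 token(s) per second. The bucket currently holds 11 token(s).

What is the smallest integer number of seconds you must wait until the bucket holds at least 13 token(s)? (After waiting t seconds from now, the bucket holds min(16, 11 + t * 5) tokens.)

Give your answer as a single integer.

Answer: 1

Derivation:
Need 11 + t * 5 >= 13, so t >= 2/5.
Smallest integer t = ceil(2/5) = 1.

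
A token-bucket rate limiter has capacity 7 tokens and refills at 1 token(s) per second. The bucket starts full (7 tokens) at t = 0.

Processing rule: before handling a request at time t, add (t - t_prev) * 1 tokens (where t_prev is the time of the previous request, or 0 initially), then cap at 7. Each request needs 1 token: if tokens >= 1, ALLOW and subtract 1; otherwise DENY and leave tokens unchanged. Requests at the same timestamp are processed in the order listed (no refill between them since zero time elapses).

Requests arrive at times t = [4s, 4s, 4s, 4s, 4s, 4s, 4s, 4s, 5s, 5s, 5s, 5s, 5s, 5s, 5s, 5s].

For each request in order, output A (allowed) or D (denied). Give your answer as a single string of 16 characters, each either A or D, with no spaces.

Answer: AAAAAAADADDDDDDD

Derivation:
Simulating step by step:
  req#1 t=4s: ALLOW
  req#2 t=4s: ALLOW
  req#3 t=4s: ALLOW
  req#4 t=4s: ALLOW
  req#5 t=4s: ALLOW
  req#6 t=4s: ALLOW
  req#7 t=4s: ALLOW
  req#8 t=4s: DENY
  req#9 t=5s: ALLOW
  req#10 t=5s: DENY
  req#11 t=5s: DENY
  req#12 t=5s: DENY
  req#13 t=5s: DENY
  req#14 t=5s: DENY
  req#15 t=5s: DENY
  req#16 t=5s: DENY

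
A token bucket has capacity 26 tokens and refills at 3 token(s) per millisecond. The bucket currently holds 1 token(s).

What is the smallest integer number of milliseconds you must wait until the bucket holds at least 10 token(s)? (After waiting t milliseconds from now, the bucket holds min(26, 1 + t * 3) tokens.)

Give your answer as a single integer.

Need 1 + t * 3 >= 10, so t >= 9/3.
Smallest integer t = ceil(9/3) = 3.

Answer: 3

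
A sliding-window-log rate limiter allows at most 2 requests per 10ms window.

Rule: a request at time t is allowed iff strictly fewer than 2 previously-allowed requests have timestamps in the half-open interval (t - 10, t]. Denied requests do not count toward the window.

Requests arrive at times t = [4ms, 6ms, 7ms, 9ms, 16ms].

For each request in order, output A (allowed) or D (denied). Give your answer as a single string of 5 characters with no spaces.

Tracking allowed requests in the window:
  req#1 t=4ms: ALLOW
  req#2 t=6ms: ALLOW
  req#3 t=7ms: DENY
  req#4 t=9ms: DENY
  req#5 t=16ms: ALLOW

Answer: AADDA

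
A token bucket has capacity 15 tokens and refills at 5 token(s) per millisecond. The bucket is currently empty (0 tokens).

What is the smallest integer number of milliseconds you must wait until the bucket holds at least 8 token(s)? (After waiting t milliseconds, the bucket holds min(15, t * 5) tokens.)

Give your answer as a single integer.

Need t * 5 >= 8, so t >= 8/5.
Smallest integer t = ceil(8/5) = 2.

Answer: 2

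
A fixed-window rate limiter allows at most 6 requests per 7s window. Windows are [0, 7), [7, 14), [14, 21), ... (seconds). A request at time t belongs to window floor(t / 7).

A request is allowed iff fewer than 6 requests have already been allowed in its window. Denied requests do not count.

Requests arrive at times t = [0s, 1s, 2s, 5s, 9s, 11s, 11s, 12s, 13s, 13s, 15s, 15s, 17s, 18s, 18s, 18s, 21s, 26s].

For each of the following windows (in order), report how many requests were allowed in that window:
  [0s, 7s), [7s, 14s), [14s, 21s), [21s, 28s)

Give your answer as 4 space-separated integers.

Processing requests:
  req#1 t=0s (window 0): ALLOW
  req#2 t=1s (window 0): ALLOW
  req#3 t=2s (window 0): ALLOW
  req#4 t=5s (window 0): ALLOW
  req#5 t=9s (window 1): ALLOW
  req#6 t=11s (window 1): ALLOW
  req#7 t=11s (window 1): ALLOW
  req#8 t=12s (window 1): ALLOW
  req#9 t=13s (window 1): ALLOW
  req#10 t=13s (window 1): ALLOW
  req#11 t=15s (window 2): ALLOW
  req#12 t=15s (window 2): ALLOW
  req#13 t=17s (window 2): ALLOW
  req#14 t=18s (window 2): ALLOW
  req#15 t=18s (window 2): ALLOW
  req#16 t=18s (window 2): ALLOW
  req#17 t=21s (window 3): ALLOW
  req#18 t=26s (window 3): ALLOW

Allowed counts by window: 4 6 6 2

Answer: 4 6 6 2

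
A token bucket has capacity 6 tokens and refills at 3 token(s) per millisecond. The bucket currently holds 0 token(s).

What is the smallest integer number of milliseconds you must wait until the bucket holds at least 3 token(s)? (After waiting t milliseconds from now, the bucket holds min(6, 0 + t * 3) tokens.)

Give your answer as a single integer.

Answer: 1

Derivation:
Need 0 + t * 3 >= 3, so t >= 3/3.
Smallest integer t = ceil(3/3) = 1.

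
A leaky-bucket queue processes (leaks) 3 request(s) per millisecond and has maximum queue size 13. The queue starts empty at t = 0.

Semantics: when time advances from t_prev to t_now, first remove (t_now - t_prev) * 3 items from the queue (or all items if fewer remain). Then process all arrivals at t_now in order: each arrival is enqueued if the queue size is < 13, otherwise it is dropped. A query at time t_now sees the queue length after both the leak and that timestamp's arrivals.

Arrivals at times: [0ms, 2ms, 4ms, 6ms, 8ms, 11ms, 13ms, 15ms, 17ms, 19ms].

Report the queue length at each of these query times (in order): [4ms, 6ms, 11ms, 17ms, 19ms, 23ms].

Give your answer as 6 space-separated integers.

Answer: 1 1 1 1 1 0

Derivation:
Queue lengths at query times:
  query t=4ms: backlog = 1
  query t=6ms: backlog = 1
  query t=11ms: backlog = 1
  query t=17ms: backlog = 1
  query t=19ms: backlog = 1
  query t=23ms: backlog = 0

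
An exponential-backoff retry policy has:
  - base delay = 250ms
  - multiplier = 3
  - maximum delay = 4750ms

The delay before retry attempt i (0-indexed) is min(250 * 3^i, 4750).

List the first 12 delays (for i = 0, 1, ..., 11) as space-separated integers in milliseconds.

Computing each delay:
  i=0: min(250*3^0, 4750) = 250
  i=1: min(250*3^1, 4750) = 750
  i=2: min(250*3^2, 4750) = 2250
  i=3: min(250*3^3, 4750) = 4750
  i=4: min(250*3^4, 4750) = 4750
  i=5: min(250*3^5, 4750) = 4750
  i=6: min(250*3^6, 4750) = 4750
  i=7: min(250*3^7, 4750) = 4750
  i=8: min(250*3^8, 4750) = 4750
  i=9: min(250*3^9, 4750) = 4750
  i=10: min(250*3^10, 4750) = 4750
  i=11: min(250*3^11, 4750) = 4750

Answer: 250 750 2250 4750 4750 4750 4750 4750 4750 4750 4750 4750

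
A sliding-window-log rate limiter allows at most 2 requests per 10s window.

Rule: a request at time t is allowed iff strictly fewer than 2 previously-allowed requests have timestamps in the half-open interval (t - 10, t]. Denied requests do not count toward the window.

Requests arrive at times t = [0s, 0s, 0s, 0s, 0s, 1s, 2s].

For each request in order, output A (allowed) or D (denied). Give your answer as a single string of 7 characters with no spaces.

Answer: AADDDDD

Derivation:
Tracking allowed requests in the window:
  req#1 t=0s: ALLOW
  req#2 t=0s: ALLOW
  req#3 t=0s: DENY
  req#4 t=0s: DENY
  req#5 t=0s: DENY
  req#6 t=1s: DENY
  req#7 t=2s: DENY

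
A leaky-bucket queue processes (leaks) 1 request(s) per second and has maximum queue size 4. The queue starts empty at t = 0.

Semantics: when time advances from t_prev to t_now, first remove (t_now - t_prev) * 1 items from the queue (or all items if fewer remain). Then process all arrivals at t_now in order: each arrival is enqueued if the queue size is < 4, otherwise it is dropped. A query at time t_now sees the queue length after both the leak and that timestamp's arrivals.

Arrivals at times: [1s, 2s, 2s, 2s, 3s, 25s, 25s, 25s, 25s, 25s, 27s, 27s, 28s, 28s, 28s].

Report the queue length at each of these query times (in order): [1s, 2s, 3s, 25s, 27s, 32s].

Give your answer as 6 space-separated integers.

Answer: 1 3 3 4 4 0

Derivation:
Queue lengths at query times:
  query t=1s: backlog = 1
  query t=2s: backlog = 3
  query t=3s: backlog = 3
  query t=25s: backlog = 4
  query t=27s: backlog = 4
  query t=32s: backlog = 0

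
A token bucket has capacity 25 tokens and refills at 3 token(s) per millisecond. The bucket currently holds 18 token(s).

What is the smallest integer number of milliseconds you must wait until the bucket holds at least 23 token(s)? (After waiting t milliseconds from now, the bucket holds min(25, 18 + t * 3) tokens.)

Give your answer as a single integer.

Need 18 + t * 3 >= 23, so t >= 5/3.
Smallest integer t = ceil(5/3) = 2.

Answer: 2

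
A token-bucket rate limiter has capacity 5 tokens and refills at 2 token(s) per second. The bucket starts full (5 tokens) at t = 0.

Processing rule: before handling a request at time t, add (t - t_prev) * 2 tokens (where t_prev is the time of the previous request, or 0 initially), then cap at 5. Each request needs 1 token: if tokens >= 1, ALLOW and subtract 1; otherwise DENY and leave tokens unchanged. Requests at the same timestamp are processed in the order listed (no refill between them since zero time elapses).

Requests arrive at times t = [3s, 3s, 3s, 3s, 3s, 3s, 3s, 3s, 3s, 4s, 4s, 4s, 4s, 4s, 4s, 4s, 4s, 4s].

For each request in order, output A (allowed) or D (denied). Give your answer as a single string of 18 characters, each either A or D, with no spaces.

Simulating step by step:
  req#1 t=3s: ALLOW
  req#2 t=3s: ALLOW
  req#3 t=3s: ALLOW
  req#4 t=3s: ALLOW
  req#5 t=3s: ALLOW
  req#6 t=3s: DENY
  req#7 t=3s: DENY
  req#8 t=3s: DENY
  req#9 t=3s: DENY
  req#10 t=4s: ALLOW
  req#11 t=4s: ALLOW
  req#12 t=4s: DENY
  req#13 t=4s: DENY
  req#14 t=4s: DENY
  req#15 t=4s: DENY
  req#16 t=4s: DENY
  req#17 t=4s: DENY
  req#18 t=4s: DENY

Answer: AAAAADDDDAADDDDDDD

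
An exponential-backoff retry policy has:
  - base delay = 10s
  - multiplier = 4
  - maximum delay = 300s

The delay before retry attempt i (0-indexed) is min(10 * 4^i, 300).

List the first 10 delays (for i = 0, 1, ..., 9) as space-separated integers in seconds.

Computing each delay:
  i=0: min(10*4^0, 300) = 10
  i=1: min(10*4^1, 300) = 40
  i=2: min(10*4^2, 300) = 160
  i=3: min(10*4^3, 300) = 300
  i=4: min(10*4^4, 300) = 300
  i=5: min(10*4^5, 300) = 300
  i=6: min(10*4^6, 300) = 300
  i=7: min(10*4^7, 300) = 300
  i=8: min(10*4^8, 300) = 300
  i=9: min(10*4^9, 300) = 300

Answer: 10 40 160 300 300 300 300 300 300 300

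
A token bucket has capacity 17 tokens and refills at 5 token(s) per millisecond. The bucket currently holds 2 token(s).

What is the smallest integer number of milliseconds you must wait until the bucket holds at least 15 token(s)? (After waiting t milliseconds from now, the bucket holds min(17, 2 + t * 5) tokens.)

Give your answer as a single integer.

Answer: 3

Derivation:
Need 2 + t * 5 >= 15, so t >= 13/5.
Smallest integer t = ceil(13/5) = 3.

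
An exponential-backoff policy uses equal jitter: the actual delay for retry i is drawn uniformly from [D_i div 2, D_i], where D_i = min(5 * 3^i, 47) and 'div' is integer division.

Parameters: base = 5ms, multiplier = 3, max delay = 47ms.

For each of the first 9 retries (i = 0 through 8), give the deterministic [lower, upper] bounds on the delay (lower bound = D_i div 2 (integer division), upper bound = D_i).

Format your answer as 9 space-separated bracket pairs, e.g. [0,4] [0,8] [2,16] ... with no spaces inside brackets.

Answer: [2,5] [7,15] [22,45] [23,47] [23,47] [23,47] [23,47] [23,47] [23,47]

Derivation:
Computing bounds per retry:
  i=0: D_i=min(5*3^0,47)=5, bounds=[2,5]
  i=1: D_i=min(5*3^1,47)=15, bounds=[7,15]
  i=2: D_i=min(5*3^2,47)=45, bounds=[22,45]
  i=3: D_i=min(5*3^3,47)=47, bounds=[23,47]
  i=4: D_i=min(5*3^4,47)=47, bounds=[23,47]
  i=5: D_i=min(5*3^5,47)=47, bounds=[23,47]
  i=6: D_i=min(5*3^6,47)=47, bounds=[23,47]
  i=7: D_i=min(5*3^7,47)=47, bounds=[23,47]
  i=8: D_i=min(5*3^8,47)=47, bounds=[23,47]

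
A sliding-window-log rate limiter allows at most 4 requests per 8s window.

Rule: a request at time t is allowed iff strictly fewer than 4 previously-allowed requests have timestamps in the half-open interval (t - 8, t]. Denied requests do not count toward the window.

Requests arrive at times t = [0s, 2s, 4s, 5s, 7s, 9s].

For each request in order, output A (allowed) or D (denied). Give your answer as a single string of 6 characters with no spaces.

Answer: AAAADA

Derivation:
Tracking allowed requests in the window:
  req#1 t=0s: ALLOW
  req#2 t=2s: ALLOW
  req#3 t=4s: ALLOW
  req#4 t=5s: ALLOW
  req#5 t=7s: DENY
  req#6 t=9s: ALLOW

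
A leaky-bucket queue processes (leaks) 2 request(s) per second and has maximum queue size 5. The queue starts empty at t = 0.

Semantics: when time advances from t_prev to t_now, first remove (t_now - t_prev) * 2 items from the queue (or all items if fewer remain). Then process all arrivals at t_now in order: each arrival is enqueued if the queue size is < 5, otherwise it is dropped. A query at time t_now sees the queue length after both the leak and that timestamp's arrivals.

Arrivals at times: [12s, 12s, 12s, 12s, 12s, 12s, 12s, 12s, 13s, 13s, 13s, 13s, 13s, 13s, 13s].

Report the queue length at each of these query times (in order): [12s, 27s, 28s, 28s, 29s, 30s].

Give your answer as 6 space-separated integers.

Queue lengths at query times:
  query t=12s: backlog = 5
  query t=27s: backlog = 0
  query t=28s: backlog = 0
  query t=28s: backlog = 0
  query t=29s: backlog = 0
  query t=30s: backlog = 0

Answer: 5 0 0 0 0 0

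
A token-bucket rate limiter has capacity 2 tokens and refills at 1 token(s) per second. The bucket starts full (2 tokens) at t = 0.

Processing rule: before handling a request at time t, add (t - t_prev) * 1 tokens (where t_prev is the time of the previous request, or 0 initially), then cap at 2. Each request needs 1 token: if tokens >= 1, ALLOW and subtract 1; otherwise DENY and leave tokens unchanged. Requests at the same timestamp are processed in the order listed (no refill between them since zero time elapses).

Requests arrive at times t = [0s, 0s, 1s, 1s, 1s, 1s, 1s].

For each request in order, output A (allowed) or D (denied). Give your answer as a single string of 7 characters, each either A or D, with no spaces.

Simulating step by step:
  req#1 t=0s: ALLOW
  req#2 t=0s: ALLOW
  req#3 t=1s: ALLOW
  req#4 t=1s: DENY
  req#5 t=1s: DENY
  req#6 t=1s: DENY
  req#7 t=1s: DENY

Answer: AAADDDD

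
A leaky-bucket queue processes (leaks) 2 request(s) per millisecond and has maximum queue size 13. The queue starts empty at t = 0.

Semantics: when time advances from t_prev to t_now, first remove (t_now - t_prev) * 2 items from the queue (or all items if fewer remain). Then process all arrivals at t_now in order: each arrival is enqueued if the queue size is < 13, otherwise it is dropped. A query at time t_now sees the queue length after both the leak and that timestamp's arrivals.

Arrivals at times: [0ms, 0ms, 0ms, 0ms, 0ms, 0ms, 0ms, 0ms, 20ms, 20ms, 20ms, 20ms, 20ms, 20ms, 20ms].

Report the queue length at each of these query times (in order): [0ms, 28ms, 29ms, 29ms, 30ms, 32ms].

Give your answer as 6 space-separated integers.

Answer: 8 0 0 0 0 0

Derivation:
Queue lengths at query times:
  query t=0ms: backlog = 8
  query t=28ms: backlog = 0
  query t=29ms: backlog = 0
  query t=29ms: backlog = 0
  query t=30ms: backlog = 0
  query t=32ms: backlog = 0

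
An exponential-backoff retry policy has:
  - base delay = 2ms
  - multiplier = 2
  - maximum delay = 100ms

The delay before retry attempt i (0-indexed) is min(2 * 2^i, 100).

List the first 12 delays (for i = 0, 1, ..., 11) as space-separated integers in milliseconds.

Computing each delay:
  i=0: min(2*2^0, 100) = 2
  i=1: min(2*2^1, 100) = 4
  i=2: min(2*2^2, 100) = 8
  i=3: min(2*2^3, 100) = 16
  i=4: min(2*2^4, 100) = 32
  i=5: min(2*2^5, 100) = 64
  i=6: min(2*2^6, 100) = 100
  i=7: min(2*2^7, 100) = 100
  i=8: min(2*2^8, 100) = 100
  i=9: min(2*2^9, 100) = 100
  i=10: min(2*2^10, 100) = 100
  i=11: min(2*2^11, 100) = 100

Answer: 2 4 8 16 32 64 100 100 100 100 100 100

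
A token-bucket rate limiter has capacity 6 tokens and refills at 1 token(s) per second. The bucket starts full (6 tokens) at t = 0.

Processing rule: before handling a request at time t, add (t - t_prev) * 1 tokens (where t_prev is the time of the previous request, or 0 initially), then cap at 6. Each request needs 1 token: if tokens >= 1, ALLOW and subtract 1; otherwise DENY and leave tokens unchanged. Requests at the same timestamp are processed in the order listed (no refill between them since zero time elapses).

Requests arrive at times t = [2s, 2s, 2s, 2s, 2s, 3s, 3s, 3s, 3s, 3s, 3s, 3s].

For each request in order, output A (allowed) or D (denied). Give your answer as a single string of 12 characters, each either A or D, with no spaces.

Answer: AAAAAAADDDDD

Derivation:
Simulating step by step:
  req#1 t=2s: ALLOW
  req#2 t=2s: ALLOW
  req#3 t=2s: ALLOW
  req#4 t=2s: ALLOW
  req#5 t=2s: ALLOW
  req#6 t=3s: ALLOW
  req#7 t=3s: ALLOW
  req#8 t=3s: DENY
  req#9 t=3s: DENY
  req#10 t=3s: DENY
  req#11 t=3s: DENY
  req#12 t=3s: DENY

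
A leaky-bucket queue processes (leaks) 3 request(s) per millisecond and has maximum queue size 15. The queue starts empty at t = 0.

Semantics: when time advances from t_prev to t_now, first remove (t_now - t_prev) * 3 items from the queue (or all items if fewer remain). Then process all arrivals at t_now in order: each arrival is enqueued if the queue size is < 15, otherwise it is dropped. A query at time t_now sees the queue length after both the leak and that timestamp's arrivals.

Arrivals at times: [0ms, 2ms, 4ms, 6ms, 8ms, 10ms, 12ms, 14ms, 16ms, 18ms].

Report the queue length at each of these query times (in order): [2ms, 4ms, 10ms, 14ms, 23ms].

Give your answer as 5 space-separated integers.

Answer: 1 1 1 1 0

Derivation:
Queue lengths at query times:
  query t=2ms: backlog = 1
  query t=4ms: backlog = 1
  query t=10ms: backlog = 1
  query t=14ms: backlog = 1
  query t=23ms: backlog = 0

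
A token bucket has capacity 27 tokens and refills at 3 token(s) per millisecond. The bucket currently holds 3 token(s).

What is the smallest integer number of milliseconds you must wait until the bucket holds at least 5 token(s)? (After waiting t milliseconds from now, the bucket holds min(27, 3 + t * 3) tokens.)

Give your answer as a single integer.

Answer: 1

Derivation:
Need 3 + t * 3 >= 5, so t >= 2/3.
Smallest integer t = ceil(2/3) = 1.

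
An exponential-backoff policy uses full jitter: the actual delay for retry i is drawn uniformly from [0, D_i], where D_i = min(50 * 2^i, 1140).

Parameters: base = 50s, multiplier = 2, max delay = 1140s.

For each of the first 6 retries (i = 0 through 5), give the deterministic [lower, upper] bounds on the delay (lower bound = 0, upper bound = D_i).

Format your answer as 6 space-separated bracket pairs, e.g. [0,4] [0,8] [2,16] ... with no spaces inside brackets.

Computing bounds per retry:
  i=0: D_i=min(50*2^0,1140)=50, bounds=[0,50]
  i=1: D_i=min(50*2^1,1140)=100, bounds=[0,100]
  i=2: D_i=min(50*2^2,1140)=200, bounds=[0,200]
  i=3: D_i=min(50*2^3,1140)=400, bounds=[0,400]
  i=4: D_i=min(50*2^4,1140)=800, bounds=[0,800]
  i=5: D_i=min(50*2^5,1140)=1140, bounds=[0,1140]

Answer: [0,50] [0,100] [0,200] [0,400] [0,800] [0,1140]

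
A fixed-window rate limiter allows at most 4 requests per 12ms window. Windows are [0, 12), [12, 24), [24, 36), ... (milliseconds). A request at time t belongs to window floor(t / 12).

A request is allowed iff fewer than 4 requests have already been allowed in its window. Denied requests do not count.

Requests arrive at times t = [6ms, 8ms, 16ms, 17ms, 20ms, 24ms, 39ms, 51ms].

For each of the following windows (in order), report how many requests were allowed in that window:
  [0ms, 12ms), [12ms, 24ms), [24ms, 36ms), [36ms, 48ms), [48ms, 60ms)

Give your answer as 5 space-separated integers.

Processing requests:
  req#1 t=6ms (window 0): ALLOW
  req#2 t=8ms (window 0): ALLOW
  req#3 t=16ms (window 1): ALLOW
  req#4 t=17ms (window 1): ALLOW
  req#5 t=20ms (window 1): ALLOW
  req#6 t=24ms (window 2): ALLOW
  req#7 t=39ms (window 3): ALLOW
  req#8 t=51ms (window 4): ALLOW

Allowed counts by window: 2 3 1 1 1

Answer: 2 3 1 1 1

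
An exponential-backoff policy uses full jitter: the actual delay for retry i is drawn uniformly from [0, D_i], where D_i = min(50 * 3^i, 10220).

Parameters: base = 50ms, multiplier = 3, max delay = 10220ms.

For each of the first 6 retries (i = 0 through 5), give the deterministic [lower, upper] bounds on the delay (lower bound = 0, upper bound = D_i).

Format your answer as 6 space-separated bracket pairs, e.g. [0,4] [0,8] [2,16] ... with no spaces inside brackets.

Answer: [0,50] [0,150] [0,450] [0,1350] [0,4050] [0,10220]

Derivation:
Computing bounds per retry:
  i=0: D_i=min(50*3^0,10220)=50, bounds=[0,50]
  i=1: D_i=min(50*3^1,10220)=150, bounds=[0,150]
  i=2: D_i=min(50*3^2,10220)=450, bounds=[0,450]
  i=3: D_i=min(50*3^3,10220)=1350, bounds=[0,1350]
  i=4: D_i=min(50*3^4,10220)=4050, bounds=[0,4050]
  i=5: D_i=min(50*3^5,10220)=10220, bounds=[0,10220]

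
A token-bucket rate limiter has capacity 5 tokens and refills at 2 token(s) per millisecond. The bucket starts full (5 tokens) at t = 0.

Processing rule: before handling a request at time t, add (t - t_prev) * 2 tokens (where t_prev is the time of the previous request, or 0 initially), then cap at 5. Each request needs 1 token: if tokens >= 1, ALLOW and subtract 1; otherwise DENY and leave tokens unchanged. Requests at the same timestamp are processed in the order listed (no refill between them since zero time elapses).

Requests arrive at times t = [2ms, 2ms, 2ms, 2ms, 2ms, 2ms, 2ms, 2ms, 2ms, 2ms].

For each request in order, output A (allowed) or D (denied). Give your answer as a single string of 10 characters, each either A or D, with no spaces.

Answer: AAAAADDDDD

Derivation:
Simulating step by step:
  req#1 t=2ms: ALLOW
  req#2 t=2ms: ALLOW
  req#3 t=2ms: ALLOW
  req#4 t=2ms: ALLOW
  req#5 t=2ms: ALLOW
  req#6 t=2ms: DENY
  req#7 t=2ms: DENY
  req#8 t=2ms: DENY
  req#9 t=2ms: DENY
  req#10 t=2ms: DENY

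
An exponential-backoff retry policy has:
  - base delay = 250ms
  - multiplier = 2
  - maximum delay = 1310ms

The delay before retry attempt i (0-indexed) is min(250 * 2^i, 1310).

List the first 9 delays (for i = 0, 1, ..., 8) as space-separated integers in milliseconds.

Answer: 250 500 1000 1310 1310 1310 1310 1310 1310

Derivation:
Computing each delay:
  i=0: min(250*2^0, 1310) = 250
  i=1: min(250*2^1, 1310) = 500
  i=2: min(250*2^2, 1310) = 1000
  i=3: min(250*2^3, 1310) = 1310
  i=4: min(250*2^4, 1310) = 1310
  i=5: min(250*2^5, 1310) = 1310
  i=6: min(250*2^6, 1310) = 1310
  i=7: min(250*2^7, 1310) = 1310
  i=8: min(250*2^8, 1310) = 1310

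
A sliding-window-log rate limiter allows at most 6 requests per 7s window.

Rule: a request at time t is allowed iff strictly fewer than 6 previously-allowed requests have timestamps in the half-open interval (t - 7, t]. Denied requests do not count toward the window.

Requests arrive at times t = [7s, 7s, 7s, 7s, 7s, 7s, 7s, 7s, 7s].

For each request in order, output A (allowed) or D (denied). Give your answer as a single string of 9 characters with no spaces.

Answer: AAAAAADDD

Derivation:
Tracking allowed requests in the window:
  req#1 t=7s: ALLOW
  req#2 t=7s: ALLOW
  req#3 t=7s: ALLOW
  req#4 t=7s: ALLOW
  req#5 t=7s: ALLOW
  req#6 t=7s: ALLOW
  req#7 t=7s: DENY
  req#8 t=7s: DENY
  req#9 t=7s: DENY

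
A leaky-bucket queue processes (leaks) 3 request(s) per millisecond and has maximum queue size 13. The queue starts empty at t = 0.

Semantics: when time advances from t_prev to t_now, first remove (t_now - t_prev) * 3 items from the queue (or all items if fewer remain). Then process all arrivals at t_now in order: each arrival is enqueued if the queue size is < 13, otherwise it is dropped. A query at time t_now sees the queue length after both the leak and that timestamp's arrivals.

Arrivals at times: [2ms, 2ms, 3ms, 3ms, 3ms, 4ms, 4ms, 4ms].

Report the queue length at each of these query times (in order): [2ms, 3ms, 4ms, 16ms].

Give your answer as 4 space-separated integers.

Answer: 2 3 3 0

Derivation:
Queue lengths at query times:
  query t=2ms: backlog = 2
  query t=3ms: backlog = 3
  query t=4ms: backlog = 3
  query t=16ms: backlog = 0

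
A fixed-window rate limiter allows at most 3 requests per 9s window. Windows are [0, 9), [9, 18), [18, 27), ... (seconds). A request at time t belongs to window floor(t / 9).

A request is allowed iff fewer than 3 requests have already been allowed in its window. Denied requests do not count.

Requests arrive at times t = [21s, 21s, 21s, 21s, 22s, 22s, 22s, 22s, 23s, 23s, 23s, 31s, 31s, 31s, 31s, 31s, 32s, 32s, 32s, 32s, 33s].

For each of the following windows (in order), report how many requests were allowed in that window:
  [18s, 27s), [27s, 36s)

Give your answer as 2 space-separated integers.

Answer: 3 3

Derivation:
Processing requests:
  req#1 t=21s (window 2): ALLOW
  req#2 t=21s (window 2): ALLOW
  req#3 t=21s (window 2): ALLOW
  req#4 t=21s (window 2): DENY
  req#5 t=22s (window 2): DENY
  req#6 t=22s (window 2): DENY
  req#7 t=22s (window 2): DENY
  req#8 t=22s (window 2): DENY
  req#9 t=23s (window 2): DENY
  req#10 t=23s (window 2): DENY
  req#11 t=23s (window 2): DENY
  req#12 t=31s (window 3): ALLOW
  req#13 t=31s (window 3): ALLOW
  req#14 t=31s (window 3): ALLOW
  req#15 t=31s (window 3): DENY
  req#16 t=31s (window 3): DENY
  req#17 t=32s (window 3): DENY
  req#18 t=32s (window 3): DENY
  req#19 t=32s (window 3): DENY
  req#20 t=32s (window 3): DENY
  req#21 t=33s (window 3): DENY

Allowed counts by window: 3 3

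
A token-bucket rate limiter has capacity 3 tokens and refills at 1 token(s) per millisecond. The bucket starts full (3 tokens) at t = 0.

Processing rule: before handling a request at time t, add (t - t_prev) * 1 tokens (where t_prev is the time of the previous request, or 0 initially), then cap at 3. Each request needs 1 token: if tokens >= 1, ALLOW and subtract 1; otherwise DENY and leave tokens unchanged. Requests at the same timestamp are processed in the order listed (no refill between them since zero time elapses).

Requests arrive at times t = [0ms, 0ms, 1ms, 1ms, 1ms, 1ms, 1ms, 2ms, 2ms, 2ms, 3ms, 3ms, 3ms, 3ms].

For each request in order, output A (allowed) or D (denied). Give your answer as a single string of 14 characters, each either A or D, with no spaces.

Simulating step by step:
  req#1 t=0ms: ALLOW
  req#2 t=0ms: ALLOW
  req#3 t=1ms: ALLOW
  req#4 t=1ms: ALLOW
  req#5 t=1ms: DENY
  req#6 t=1ms: DENY
  req#7 t=1ms: DENY
  req#8 t=2ms: ALLOW
  req#9 t=2ms: DENY
  req#10 t=2ms: DENY
  req#11 t=3ms: ALLOW
  req#12 t=3ms: DENY
  req#13 t=3ms: DENY
  req#14 t=3ms: DENY

Answer: AAAADDDADDADDD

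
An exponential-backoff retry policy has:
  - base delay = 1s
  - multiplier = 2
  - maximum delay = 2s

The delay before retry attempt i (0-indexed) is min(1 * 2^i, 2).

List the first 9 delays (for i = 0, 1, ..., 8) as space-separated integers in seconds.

Answer: 1 2 2 2 2 2 2 2 2

Derivation:
Computing each delay:
  i=0: min(1*2^0, 2) = 1
  i=1: min(1*2^1, 2) = 2
  i=2: min(1*2^2, 2) = 2
  i=3: min(1*2^3, 2) = 2
  i=4: min(1*2^4, 2) = 2
  i=5: min(1*2^5, 2) = 2
  i=6: min(1*2^6, 2) = 2
  i=7: min(1*2^7, 2) = 2
  i=8: min(1*2^8, 2) = 2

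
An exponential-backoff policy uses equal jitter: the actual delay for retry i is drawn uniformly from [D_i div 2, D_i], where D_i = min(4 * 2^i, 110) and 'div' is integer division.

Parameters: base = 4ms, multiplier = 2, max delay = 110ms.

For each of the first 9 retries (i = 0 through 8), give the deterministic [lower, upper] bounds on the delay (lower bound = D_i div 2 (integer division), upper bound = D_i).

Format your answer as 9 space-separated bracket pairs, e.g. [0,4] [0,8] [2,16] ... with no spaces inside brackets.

Answer: [2,4] [4,8] [8,16] [16,32] [32,64] [55,110] [55,110] [55,110] [55,110]

Derivation:
Computing bounds per retry:
  i=0: D_i=min(4*2^0,110)=4, bounds=[2,4]
  i=1: D_i=min(4*2^1,110)=8, bounds=[4,8]
  i=2: D_i=min(4*2^2,110)=16, bounds=[8,16]
  i=3: D_i=min(4*2^3,110)=32, bounds=[16,32]
  i=4: D_i=min(4*2^4,110)=64, bounds=[32,64]
  i=5: D_i=min(4*2^5,110)=110, bounds=[55,110]
  i=6: D_i=min(4*2^6,110)=110, bounds=[55,110]
  i=7: D_i=min(4*2^7,110)=110, bounds=[55,110]
  i=8: D_i=min(4*2^8,110)=110, bounds=[55,110]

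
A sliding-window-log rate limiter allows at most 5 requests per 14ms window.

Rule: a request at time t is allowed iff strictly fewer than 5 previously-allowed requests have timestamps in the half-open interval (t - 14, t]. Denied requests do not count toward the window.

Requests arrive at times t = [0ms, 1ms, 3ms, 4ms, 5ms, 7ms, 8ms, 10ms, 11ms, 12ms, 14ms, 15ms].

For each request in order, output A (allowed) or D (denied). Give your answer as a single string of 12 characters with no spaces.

Tracking allowed requests in the window:
  req#1 t=0ms: ALLOW
  req#2 t=1ms: ALLOW
  req#3 t=3ms: ALLOW
  req#4 t=4ms: ALLOW
  req#5 t=5ms: ALLOW
  req#6 t=7ms: DENY
  req#7 t=8ms: DENY
  req#8 t=10ms: DENY
  req#9 t=11ms: DENY
  req#10 t=12ms: DENY
  req#11 t=14ms: ALLOW
  req#12 t=15ms: ALLOW

Answer: AAAAADDDDDAA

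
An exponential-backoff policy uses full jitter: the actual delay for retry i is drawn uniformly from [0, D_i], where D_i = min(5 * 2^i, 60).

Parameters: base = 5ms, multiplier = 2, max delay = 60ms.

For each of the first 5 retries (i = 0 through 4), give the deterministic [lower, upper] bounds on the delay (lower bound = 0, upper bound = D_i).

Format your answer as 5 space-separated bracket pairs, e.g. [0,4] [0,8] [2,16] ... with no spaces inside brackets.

Computing bounds per retry:
  i=0: D_i=min(5*2^0,60)=5, bounds=[0,5]
  i=1: D_i=min(5*2^1,60)=10, bounds=[0,10]
  i=2: D_i=min(5*2^2,60)=20, bounds=[0,20]
  i=3: D_i=min(5*2^3,60)=40, bounds=[0,40]
  i=4: D_i=min(5*2^4,60)=60, bounds=[0,60]

Answer: [0,5] [0,10] [0,20] [0,40] [0,60]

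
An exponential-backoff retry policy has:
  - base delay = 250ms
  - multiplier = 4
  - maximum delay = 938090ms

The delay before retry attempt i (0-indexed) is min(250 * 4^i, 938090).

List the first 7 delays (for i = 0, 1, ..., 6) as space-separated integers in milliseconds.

Computing each delay:
  i=0: min(250*4^0, 938090) = 250
  i=1: min(250*4^1, 938090) = 1000
  i=2: min(250*4^2, 938090) = 4000
  i=3: min(250*4^3, 938090) = 16000
  i=4: min(250*4^4, 938090) = 64000
  i=5: min(250*4^5, 938090) = 256000
  i=6: min(250*4^6, 938090) = 938090

Answer: 250 1000 4000 16000 64000 256000 938090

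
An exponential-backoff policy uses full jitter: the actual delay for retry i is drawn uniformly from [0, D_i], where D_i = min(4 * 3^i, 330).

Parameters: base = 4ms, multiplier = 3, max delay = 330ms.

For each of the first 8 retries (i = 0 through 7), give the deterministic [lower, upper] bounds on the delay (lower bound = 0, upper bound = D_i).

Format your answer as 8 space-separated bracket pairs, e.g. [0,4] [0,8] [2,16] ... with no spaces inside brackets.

Answer: [0,4] [0,12] [0,36] [0,108] [0,324] [0,330] [0,330] [0,330]

Derivation:
Computing bounds per retry:
  i=0: D_i=min(4*3^0,330)=4, bounds=[0,4]
  i=1: D_i=min(4*3^1,330)=12, bounds=[0,12]
  i=2: D_i=min(4*3^2,330)=36, bounds=[0,36]
  i=3: D_i=min(4*3^3,330)=108, bounds=[0,108]
  i=4: D_i=min(4*3^4,330)=324, bounds=[0,324]
  i=5: D_i=min(4*3^5,330)=330, bounds=[0,330]
  i=6: D_i=min(4*3^6,330)=330, bounds=[0,330]
  i=7: D_i=min(4*3^7,330)=330, bounds=[0,330]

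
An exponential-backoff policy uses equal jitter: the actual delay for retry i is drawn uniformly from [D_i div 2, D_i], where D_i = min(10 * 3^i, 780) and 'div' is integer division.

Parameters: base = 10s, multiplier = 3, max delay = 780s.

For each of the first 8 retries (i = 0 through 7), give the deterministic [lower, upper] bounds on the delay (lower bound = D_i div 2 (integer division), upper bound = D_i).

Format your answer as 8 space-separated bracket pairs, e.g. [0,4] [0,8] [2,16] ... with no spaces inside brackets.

Answer: [5,10] [15,30] [45,90] [135,270] [390,780] [390,780] [390,780] [390,780]

Derivation:
Computing bounds per retry:
  i=0: D_i=min(10*3^0,780)=10, bounds=[5,10]
  i=1: D_i=min(10*3^1,780)=30, bounds=[15,30]
  i=2: D_i=min(10*3^2,780)=90, bounds=[45,90]
  i=3: D_i=min(10*3^3,780)=270, bounds=[135,270]
  i=4: D_i=min(10*3^4,780)=780, bounds=[390,780]
  i=5: D_i=min(10*3^5,780)=780, bounds=[390,780]
  i=6: D_i=min(10*3^6,780)=780, bounds=[390,780]
  i=7: D_i=min(10*3^7,780)=780, bounds=[390,780]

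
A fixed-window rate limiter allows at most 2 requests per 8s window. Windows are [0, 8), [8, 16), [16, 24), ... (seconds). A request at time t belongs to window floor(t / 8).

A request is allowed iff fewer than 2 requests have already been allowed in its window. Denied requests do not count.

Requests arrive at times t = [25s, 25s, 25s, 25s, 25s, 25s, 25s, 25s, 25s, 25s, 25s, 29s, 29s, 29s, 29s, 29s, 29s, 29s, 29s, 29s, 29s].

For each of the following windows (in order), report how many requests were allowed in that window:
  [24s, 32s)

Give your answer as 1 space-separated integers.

Answer: 2

Derivation:
Processing requests:
  req#1 t=25s (window 3): ALLOW
  req#2 t=25s (window 3): ALLOW
  req#3 t=25s (window 3): DENY
  req#4 t=25s (window 3): DENY
  req#5 t=25s (window 3): DENY
  req#6 t=25s (window 3): DENY
  req#7 t=25s (window 3): DENY
  req#8 t=25s (window 3): DENY
  req#9 t=25s (window 3): DENY
  req#10 t=25s (window 3): DENY
  req#11 t=25s (window 3): DENY
  req#12 t=29s (window 3): DENY
  req#13 t=29s (window 3): DENY
  req#14 t=29s (window 3): DENY
  req#15 t=29s (window 3): DENY
  req#16 t=29s (window 3): DENY
  req#17 t=29s (window 3): DENY
  req#18 t=29s (window 3): DENY
  req#19 t=29s (window 3): DENY
  req#20 t=29s (window 3): DENY
  req#21 t=29s (window 3): DENY

Allowed counts by window: 2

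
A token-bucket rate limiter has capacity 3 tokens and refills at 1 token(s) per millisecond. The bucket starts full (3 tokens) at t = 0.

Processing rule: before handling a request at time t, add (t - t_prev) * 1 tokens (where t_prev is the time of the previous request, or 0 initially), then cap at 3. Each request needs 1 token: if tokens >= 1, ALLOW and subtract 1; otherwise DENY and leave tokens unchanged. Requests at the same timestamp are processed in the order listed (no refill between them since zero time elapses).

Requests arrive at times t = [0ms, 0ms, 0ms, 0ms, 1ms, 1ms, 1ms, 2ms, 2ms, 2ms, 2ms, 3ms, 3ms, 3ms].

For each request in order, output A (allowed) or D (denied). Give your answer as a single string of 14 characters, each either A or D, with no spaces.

Answer: AAADADDADDDADD

Derivation:
Simulating step by step:
  req#1 t=0ms: ALLOW
  req#2 t=0ms: ALLOW
  req#3 t=0ms: ALLOW
  req#4 t=0ms: DENY
  req#5 t=1ms: ALLOW
  req#6 t=1ms: DENY
  req#7 t=1ms: DENY
  req#8 t=2ms: ALLOW
  req#9 t=2ms: DENY
  req#10 t=2ms: DENY
  req#11 t=2ms: DENY
  req#12 t=3ms: ALLOW
  req#13 t=3ms: DENY
  req#14 t=3ms: DENY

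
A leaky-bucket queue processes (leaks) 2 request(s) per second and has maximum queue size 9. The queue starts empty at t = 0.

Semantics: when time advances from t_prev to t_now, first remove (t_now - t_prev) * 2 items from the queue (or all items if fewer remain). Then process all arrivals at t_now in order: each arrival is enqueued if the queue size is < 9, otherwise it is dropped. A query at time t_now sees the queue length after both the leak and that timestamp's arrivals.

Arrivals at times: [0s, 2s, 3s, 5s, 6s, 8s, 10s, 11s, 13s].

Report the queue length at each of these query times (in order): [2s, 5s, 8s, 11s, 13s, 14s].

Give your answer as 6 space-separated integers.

Queue lengths at query times:
  query t=2s: backlog = 1
  query t=5s: backlog = 1
  query t=8s: backlog = 1
  query t=11s: backlog = 1
  query t=13s: backlog = 1
  query t=14s: backlog = 0

Answer: 1 1 1 1 1 0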